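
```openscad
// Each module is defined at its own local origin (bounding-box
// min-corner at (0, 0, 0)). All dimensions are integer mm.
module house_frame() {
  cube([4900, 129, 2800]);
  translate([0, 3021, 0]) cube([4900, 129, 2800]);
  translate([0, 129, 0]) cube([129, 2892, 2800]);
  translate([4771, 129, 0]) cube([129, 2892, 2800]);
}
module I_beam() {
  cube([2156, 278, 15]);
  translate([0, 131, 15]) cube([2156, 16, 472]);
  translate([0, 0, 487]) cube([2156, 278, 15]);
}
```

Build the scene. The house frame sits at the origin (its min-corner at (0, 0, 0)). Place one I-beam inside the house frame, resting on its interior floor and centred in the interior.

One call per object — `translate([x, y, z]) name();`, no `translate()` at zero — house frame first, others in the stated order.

house_frame();
translate([1372, 1436, 0]) I_beam();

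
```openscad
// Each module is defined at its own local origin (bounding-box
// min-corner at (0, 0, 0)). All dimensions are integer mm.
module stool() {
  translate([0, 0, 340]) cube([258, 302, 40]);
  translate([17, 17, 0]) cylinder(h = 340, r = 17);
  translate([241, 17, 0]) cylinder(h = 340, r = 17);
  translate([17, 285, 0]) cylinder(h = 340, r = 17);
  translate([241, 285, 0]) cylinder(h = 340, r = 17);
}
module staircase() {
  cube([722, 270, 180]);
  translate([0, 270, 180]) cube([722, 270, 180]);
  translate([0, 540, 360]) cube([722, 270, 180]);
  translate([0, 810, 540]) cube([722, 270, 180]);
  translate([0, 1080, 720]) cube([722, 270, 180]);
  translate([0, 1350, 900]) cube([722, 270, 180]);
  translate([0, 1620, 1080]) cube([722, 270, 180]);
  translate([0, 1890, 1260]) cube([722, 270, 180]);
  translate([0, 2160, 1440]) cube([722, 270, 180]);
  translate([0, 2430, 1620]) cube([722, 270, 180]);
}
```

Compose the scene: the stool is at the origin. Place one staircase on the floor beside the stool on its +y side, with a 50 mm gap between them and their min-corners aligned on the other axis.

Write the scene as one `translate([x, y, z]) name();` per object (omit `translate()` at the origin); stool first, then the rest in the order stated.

stool();
translate([0, 352, 0]) staircase();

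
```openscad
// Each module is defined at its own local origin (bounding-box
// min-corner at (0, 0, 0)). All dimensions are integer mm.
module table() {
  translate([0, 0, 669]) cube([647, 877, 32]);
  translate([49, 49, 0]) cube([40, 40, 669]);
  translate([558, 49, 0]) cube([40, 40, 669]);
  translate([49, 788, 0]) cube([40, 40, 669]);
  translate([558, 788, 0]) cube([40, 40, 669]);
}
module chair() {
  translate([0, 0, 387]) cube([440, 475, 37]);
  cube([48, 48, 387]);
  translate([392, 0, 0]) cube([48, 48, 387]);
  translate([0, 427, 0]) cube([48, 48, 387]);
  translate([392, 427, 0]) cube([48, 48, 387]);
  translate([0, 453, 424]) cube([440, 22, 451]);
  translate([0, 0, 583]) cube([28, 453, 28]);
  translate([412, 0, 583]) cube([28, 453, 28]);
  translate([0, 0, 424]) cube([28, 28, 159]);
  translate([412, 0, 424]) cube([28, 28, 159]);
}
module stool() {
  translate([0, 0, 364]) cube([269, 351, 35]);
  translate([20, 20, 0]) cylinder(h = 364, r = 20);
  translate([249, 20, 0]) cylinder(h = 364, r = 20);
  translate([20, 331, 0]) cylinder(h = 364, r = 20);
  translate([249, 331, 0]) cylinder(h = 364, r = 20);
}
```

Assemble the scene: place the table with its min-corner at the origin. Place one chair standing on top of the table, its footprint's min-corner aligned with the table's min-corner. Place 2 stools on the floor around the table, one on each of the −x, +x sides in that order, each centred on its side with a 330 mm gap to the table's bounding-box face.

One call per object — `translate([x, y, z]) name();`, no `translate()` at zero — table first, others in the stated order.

table();
translate([0, 0, 701]) chair();
translate([-599, 263, 0]) stool();
translate([977, 263, 0]) stool();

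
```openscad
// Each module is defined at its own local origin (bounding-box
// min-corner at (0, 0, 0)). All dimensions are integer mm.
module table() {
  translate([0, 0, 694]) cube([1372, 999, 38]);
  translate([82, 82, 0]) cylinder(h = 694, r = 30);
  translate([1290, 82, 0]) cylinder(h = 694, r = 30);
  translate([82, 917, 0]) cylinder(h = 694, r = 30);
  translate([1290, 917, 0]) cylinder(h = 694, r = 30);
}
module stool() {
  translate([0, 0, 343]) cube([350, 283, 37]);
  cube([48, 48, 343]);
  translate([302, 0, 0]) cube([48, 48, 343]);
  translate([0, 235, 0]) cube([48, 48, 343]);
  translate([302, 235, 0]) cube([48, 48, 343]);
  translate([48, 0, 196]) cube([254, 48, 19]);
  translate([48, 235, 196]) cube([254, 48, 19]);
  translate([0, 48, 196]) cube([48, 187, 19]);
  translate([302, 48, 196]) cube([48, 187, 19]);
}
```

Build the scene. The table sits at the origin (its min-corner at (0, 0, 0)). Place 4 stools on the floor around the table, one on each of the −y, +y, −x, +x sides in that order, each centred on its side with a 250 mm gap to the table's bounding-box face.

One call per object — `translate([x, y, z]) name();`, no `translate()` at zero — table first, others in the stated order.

table();
translate([511, -533, 0]) stool();
translate([511, 1249, 0]) stool();
translate([-600, 358, 0]) stool();
translate([1622, 358, 0]) stool();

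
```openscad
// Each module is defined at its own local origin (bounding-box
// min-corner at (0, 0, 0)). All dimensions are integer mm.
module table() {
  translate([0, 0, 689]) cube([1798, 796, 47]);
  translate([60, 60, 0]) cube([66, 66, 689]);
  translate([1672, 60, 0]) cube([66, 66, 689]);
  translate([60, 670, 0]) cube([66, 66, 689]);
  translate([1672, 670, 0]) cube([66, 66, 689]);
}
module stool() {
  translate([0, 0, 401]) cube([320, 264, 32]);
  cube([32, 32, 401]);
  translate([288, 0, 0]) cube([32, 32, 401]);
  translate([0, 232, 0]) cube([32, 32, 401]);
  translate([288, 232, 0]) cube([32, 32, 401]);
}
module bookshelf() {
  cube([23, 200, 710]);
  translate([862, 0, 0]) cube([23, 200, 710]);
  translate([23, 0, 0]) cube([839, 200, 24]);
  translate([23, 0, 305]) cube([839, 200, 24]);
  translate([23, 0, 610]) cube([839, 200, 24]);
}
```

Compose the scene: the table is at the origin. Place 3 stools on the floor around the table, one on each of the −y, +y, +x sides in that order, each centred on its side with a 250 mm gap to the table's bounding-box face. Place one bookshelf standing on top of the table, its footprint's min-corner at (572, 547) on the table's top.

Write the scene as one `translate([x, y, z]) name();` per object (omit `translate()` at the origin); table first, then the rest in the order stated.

table();
translate([739, -514, 0]) stool();
translate([739, 1046, 0]) stool();
translate([2048, 266, 0]) stool();
translate([572, 547, 736]) bookshelf();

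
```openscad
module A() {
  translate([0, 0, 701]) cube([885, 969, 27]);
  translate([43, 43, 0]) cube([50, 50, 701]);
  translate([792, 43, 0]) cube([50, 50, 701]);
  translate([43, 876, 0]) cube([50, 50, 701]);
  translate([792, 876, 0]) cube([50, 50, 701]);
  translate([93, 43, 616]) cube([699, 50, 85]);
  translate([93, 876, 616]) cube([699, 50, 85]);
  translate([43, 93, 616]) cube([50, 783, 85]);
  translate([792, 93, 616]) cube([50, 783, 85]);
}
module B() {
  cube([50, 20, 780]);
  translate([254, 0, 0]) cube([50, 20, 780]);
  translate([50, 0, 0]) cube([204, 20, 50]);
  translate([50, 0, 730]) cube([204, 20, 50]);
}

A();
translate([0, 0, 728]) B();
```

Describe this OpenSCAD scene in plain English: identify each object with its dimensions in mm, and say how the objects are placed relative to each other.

A is a rectangular dining table. The top is 885×969×27 mm with its upper surface at z = 728 mm. It stands on four 50×50 mm square legs, each inset 43 mm from the nearest pair of top edges, running from the floor to the underside of the top. Four apron rails, 50 mm thick and 85 mm tall, run between adjacent legs with their top edges flush with the underside of the top and their outer faces flush with the legs' outer faces.

B is a picture frame with a 204×680 mm rectangular opening (x by z) and a uniform 50 mm border on every side. Frame depth is 20 mm along y. It is built from two vertical stiles running the full outside height and two horizontal rails spanning the gap between the stiles.

The picture frame is on top of the table.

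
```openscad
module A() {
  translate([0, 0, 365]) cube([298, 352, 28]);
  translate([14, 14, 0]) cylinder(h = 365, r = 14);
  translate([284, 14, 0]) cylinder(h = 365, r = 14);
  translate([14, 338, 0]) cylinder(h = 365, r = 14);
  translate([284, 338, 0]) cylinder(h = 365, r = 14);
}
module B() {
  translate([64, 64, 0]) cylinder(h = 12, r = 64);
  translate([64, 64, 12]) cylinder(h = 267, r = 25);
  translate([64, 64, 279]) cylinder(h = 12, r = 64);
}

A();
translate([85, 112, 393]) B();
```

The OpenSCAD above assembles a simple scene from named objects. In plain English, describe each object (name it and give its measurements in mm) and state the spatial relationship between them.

A is a simple wooden stool: a rectangular seat 298 mm (x) by 352 mm (y), 28 mm thick, top face at z = 393 mm, on four round legs, each 28 mm in diameter. The legs rest on z = 0, each leg's axis is inset half a diameter from the nearest pair of seat edges (so the leg's bounding box is flush with the corner).

B is a spool: two coaxial disc flanges of radius 64 mm and thickness 12 mm, joined by a core cylinder of radius 25 mm and height 267 mm. The lower flange rests on z = 0 and the three cylinders share a vertical axis.

The spool is on top of the stool, centred.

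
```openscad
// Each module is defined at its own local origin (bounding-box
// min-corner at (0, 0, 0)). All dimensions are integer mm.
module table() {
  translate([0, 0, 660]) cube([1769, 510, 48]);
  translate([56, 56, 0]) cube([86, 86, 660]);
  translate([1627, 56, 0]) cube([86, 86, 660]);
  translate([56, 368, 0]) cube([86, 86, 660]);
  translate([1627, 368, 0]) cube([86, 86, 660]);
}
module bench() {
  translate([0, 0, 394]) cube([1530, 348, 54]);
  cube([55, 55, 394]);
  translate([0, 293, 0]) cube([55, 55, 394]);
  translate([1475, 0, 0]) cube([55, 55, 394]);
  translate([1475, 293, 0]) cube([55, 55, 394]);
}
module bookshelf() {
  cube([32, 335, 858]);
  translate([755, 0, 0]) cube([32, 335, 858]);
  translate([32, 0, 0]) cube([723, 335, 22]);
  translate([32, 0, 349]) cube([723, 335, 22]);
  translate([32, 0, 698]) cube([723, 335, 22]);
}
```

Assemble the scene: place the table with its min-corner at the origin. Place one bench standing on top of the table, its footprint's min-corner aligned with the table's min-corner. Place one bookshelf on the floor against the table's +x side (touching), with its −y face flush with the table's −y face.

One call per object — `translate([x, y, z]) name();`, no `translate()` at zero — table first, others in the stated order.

table();
translate([0, 0, 708]) bench();
translate([1769, 0, 0]) bookshelf();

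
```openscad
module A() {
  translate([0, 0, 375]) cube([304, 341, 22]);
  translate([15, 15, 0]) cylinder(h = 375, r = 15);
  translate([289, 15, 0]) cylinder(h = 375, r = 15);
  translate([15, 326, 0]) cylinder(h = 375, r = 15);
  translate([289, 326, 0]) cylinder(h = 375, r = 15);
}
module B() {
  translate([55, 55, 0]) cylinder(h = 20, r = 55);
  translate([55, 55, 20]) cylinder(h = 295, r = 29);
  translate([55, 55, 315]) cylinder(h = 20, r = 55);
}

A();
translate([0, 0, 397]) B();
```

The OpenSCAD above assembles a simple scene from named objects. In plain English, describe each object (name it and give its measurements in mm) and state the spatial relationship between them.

A is a four-legged stool. The seat is a 304×341×22 mm slab whose top surface is at z = 397 mm; four round legs, each 30 mm in diameter, run from the floor (z = 0) to the underside of the seat, each leg's axis is inset half a diameter from the nearest pair of seat edges (so the leg's bounding box is flush with the corner).

B is a spool: two coaxial disc flanges of radius 55 mm and thickness 20 mm, joined by a core cylinder of radius 29 mm and height 295 mm. The lower flange rests on z = 0 and the three cylinders share a vertical axis.

The spool is on top of the stool.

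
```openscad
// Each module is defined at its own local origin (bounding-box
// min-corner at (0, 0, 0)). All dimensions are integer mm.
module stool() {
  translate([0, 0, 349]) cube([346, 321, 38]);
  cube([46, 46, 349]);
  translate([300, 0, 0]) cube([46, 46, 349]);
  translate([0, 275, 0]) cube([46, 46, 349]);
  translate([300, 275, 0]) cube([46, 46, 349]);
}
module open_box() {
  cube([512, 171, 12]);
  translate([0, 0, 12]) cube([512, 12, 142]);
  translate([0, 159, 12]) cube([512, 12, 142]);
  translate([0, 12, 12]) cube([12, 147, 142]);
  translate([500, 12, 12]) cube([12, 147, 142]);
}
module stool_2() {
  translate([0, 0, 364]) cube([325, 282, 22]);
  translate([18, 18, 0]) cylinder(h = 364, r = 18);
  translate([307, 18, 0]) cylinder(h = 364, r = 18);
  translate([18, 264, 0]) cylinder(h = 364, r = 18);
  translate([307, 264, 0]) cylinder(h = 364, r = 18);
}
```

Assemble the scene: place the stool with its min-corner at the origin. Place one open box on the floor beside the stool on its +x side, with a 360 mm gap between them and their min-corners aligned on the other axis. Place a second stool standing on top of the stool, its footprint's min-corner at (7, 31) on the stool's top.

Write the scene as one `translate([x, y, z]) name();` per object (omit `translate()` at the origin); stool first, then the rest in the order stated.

stool();
translate([706, 0, 0]) open_box();
translate([7, 31, 387]) stool_2();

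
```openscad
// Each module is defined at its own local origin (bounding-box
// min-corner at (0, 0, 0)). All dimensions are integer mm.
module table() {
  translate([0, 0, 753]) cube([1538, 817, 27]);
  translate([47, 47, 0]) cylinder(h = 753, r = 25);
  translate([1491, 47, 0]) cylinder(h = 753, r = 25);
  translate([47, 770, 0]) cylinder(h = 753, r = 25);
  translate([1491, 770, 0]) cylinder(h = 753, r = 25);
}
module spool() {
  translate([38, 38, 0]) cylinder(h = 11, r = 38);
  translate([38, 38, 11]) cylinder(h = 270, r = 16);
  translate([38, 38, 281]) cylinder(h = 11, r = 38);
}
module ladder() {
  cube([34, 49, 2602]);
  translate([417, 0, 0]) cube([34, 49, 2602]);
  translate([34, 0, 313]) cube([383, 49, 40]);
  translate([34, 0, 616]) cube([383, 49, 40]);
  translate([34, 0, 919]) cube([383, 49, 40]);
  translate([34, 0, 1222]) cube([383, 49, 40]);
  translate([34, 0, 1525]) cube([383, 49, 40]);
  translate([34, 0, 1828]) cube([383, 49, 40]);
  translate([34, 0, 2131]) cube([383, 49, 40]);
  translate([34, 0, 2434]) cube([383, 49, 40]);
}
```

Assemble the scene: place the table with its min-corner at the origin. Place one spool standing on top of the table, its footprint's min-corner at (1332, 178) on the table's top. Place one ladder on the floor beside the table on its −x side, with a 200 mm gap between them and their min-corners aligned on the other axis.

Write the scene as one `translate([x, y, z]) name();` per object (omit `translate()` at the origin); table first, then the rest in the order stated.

table();
translate([1332, 178, 780]) spool();
translate([-651, 0, 0]) ladder();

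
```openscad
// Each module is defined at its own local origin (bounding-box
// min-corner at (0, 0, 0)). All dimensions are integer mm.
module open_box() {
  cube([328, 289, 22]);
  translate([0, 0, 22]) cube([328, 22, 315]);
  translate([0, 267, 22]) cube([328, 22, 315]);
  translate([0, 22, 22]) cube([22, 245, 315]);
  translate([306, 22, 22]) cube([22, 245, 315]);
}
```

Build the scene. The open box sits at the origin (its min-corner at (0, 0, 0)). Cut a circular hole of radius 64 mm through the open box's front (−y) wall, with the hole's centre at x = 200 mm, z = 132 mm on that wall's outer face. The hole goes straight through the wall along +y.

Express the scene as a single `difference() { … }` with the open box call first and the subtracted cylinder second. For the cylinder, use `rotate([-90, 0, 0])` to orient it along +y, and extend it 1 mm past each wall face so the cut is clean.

difference() {
  open_box();
  translate([200, -1, 132]) rotate([-90, 0, 0]) cylinder(h = 24, r = 64);
}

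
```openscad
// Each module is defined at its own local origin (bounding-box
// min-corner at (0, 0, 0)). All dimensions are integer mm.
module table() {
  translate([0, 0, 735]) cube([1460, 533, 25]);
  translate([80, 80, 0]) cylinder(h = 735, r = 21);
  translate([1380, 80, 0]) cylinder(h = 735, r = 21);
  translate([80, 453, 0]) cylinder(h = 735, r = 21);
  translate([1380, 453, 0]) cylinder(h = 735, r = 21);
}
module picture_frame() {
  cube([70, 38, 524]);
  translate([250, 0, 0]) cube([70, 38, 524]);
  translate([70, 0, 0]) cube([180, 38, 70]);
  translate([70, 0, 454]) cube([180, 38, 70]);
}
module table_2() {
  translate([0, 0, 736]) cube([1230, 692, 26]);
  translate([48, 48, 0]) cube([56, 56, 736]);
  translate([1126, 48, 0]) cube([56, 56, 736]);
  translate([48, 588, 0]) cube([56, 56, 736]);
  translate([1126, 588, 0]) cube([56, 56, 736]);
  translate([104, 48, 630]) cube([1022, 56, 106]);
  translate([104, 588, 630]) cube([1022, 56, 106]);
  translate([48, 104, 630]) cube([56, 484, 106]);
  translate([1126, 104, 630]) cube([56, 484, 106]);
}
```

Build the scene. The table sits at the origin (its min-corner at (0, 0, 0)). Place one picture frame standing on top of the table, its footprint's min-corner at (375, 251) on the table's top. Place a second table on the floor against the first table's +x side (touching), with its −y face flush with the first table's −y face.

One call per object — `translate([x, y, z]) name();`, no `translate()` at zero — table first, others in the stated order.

table();
translate([375, 251, 760]) picture_frame();
translate([1460, 0, 0]) table_2();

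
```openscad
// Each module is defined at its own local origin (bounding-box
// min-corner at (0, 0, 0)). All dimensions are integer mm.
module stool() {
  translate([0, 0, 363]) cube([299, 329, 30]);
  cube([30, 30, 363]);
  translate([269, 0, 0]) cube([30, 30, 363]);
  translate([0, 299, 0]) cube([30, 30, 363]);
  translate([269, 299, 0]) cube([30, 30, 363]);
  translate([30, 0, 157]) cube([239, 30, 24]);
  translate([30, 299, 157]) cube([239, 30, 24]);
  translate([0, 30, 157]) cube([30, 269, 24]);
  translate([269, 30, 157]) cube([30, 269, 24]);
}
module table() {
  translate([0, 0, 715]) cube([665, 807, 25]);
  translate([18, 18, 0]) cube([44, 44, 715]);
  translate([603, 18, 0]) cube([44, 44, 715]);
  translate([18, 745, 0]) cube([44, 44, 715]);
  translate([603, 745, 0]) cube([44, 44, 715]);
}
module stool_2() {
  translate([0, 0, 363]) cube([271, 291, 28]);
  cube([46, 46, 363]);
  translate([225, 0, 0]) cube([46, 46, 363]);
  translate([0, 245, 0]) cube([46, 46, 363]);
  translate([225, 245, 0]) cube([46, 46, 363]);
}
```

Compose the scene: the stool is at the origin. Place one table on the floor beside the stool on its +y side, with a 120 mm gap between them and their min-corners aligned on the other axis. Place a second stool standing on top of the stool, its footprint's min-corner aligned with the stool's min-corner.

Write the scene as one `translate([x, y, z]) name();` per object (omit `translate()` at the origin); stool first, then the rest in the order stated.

stool();
translate([0, 449, 0]) table();
translate([0, 0, 393]) stool_2();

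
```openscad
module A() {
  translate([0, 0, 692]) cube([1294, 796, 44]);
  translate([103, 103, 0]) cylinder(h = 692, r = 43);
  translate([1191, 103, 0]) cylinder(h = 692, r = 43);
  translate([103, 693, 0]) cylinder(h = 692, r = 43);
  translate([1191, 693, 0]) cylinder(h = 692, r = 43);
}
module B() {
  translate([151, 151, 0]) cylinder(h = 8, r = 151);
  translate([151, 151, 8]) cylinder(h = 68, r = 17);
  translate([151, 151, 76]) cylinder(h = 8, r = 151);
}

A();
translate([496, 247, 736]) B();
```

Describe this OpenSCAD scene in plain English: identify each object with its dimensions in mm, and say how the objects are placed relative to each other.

A is a table with a 1294×796 mm rectangular top, 44 mm thick, top surface at z = 736 mm, supported by four round legs of 86 mm diameter, each leg's bounding box inset 60 mm from the nearest pair of top edges, running from the floor.

B is a spool: two coaxial disc flanges of radius 151 mm and thickness 8 mm, joined by a core cylinder of radius 17 mm and height 68 mm. The lower flange rests on z = 0 and the three cylinders share a vertical axis.

The spool is on top of the table, centred.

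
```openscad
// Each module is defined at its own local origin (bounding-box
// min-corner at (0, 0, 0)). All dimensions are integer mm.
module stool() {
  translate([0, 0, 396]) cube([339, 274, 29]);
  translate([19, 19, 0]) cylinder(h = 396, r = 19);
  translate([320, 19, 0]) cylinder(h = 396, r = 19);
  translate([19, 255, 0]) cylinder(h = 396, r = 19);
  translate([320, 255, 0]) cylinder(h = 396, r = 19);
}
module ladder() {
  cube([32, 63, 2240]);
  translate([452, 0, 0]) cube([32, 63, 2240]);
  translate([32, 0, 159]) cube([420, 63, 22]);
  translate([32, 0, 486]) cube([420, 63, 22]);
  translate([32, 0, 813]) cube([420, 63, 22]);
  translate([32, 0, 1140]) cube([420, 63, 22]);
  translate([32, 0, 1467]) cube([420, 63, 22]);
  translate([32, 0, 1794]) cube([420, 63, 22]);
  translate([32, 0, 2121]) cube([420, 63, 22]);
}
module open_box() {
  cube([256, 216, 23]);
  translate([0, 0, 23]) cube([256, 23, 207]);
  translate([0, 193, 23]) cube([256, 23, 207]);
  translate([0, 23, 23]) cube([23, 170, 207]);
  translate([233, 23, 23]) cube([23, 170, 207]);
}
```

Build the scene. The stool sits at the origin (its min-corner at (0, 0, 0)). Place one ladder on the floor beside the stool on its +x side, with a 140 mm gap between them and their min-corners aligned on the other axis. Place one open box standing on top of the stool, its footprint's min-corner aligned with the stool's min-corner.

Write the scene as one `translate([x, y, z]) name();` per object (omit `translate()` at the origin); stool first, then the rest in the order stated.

stool();
translate([479, 0, 0]) ladder();
translate([0, 0, 425]) open_box();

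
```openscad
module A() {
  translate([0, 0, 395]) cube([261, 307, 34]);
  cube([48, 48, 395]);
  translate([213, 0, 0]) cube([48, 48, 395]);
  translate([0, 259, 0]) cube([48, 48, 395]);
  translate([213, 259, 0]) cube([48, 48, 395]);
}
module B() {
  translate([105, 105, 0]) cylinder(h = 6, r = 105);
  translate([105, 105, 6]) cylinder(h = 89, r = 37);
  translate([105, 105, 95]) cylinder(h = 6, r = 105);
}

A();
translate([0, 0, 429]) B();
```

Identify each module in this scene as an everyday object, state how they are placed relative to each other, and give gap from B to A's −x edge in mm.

A is a stool. B is a spool. The spool is on top of the stool. The gap from the spool to the stool's −x edge is 0 mm.

The spool's min-x is at 0; the stool's min-x is 0; gap = 0 mm.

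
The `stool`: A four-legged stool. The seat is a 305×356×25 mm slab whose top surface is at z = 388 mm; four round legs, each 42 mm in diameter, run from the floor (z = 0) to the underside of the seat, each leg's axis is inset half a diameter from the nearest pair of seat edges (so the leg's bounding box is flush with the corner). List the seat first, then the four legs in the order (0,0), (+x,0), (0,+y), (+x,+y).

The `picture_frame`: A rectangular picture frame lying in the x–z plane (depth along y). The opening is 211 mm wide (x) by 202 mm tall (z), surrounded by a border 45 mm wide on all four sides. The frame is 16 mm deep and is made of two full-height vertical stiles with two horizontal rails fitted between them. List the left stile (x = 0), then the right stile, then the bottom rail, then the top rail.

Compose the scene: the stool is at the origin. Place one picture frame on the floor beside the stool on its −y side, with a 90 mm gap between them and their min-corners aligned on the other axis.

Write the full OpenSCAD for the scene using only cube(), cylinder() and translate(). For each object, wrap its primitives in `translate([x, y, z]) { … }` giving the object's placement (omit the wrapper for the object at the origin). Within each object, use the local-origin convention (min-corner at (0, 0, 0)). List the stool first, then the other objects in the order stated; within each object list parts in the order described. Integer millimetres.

translate([0, 0, 363]) cube([305, 356, 25]);
translate([21, 21, 0]) cylinder(h = 363, r = 21);
translate([284, 21, 0]) cylinder(h = 363, r = 21);
translate([21, 335, 0]) cylinder(h = 363, r = 21);
translate([284, 335, 0]) cylinder(h = 363, r = 21);
translate([0, -106, 0]) {
  cube([45, 16, 292]);
  translate([256, 0, 0]) cube([45, 16, 292]);
  translate([45, 0, 0]) cube([211, 16, 45]);
  translate([45, 0, 247]) cube([211, 16, 45]);
}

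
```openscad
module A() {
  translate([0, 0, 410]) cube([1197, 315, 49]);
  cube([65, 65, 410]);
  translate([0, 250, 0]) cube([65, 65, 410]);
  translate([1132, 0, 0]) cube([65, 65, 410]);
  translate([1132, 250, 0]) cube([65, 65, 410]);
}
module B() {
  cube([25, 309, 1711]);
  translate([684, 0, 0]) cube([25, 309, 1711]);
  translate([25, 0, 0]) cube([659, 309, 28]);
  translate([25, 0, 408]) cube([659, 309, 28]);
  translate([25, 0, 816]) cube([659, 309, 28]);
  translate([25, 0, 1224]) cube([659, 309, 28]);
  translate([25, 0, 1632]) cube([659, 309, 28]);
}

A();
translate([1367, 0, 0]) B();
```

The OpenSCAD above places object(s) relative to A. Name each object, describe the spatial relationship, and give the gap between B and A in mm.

A is a bench. B is a bookshelf. The bookshelf is on the floor beside the bench on its +x side. The gap between the bookshelf and the bench is 170 mm.

The bookshelf's nearest face is 170 mm from the bench's +x face.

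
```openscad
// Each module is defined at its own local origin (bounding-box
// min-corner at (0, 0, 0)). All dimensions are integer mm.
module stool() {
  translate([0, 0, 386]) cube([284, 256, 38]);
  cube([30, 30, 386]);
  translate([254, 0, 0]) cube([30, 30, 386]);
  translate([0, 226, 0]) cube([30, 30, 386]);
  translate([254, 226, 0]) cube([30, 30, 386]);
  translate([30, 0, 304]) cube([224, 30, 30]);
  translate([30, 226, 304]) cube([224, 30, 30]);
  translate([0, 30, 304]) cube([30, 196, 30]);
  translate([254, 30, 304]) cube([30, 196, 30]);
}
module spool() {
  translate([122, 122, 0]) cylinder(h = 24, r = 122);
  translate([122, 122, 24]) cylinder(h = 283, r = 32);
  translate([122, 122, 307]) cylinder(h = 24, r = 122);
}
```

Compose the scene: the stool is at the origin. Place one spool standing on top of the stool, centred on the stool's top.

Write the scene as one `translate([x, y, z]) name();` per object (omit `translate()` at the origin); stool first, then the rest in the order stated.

stool();
translate([20, 6, 424]) spool();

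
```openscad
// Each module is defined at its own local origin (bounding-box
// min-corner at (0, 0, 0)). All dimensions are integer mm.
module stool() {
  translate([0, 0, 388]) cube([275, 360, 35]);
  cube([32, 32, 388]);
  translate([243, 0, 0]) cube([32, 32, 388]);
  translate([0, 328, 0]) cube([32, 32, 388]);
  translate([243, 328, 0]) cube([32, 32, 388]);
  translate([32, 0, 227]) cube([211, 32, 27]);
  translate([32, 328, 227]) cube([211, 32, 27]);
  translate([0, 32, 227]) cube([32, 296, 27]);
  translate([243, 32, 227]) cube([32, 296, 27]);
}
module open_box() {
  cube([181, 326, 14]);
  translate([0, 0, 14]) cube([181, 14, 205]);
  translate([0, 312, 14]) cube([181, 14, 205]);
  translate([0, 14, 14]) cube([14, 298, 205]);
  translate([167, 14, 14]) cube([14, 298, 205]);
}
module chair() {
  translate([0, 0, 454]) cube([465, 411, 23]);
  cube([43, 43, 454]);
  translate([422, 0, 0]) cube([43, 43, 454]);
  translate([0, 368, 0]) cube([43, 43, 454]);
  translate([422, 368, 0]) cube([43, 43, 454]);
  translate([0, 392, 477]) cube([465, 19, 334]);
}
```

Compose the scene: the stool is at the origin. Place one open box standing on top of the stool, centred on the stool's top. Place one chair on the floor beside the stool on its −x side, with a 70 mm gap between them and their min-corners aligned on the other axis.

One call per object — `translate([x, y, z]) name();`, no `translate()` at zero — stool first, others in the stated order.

stool();
translate([47, 17, 423]) open_box();
translate([-535, 0, 0]) chair();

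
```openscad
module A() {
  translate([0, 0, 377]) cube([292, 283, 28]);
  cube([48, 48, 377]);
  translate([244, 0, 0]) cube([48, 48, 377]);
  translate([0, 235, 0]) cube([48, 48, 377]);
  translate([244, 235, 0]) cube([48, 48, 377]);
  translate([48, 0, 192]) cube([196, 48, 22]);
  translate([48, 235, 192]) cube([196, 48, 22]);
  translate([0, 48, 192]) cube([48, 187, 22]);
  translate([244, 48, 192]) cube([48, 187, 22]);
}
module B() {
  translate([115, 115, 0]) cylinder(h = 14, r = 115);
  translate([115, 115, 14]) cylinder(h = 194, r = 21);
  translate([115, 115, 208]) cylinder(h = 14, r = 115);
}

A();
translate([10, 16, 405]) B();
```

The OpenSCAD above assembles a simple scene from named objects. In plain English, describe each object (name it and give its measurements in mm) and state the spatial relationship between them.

A is a four-legged stool. The seat is 292×283 mm, 28 mm thick, top at z = 405 mm. It stands on four square legs, each 48×48 mm in cross-section, from z = 0 to the seat underside, each flush with a corner of the seat. Four stretchers, 48 mm wide and 22 mm tall, connect adjacent legs with their undersides at z = 192 mm, each running between the inner faces of the legs it joins and aligned with the legs' outer faces on the other axis.

B is a spool: two coaxial disc flanges of radius 115 mm and thickness 14 mm, joined by a core cylinder of radius 21 mm and height 194 mm. The lower flange rests on z = 0 and the three cylinders share a vertical axis.

The spool is on top of the stool.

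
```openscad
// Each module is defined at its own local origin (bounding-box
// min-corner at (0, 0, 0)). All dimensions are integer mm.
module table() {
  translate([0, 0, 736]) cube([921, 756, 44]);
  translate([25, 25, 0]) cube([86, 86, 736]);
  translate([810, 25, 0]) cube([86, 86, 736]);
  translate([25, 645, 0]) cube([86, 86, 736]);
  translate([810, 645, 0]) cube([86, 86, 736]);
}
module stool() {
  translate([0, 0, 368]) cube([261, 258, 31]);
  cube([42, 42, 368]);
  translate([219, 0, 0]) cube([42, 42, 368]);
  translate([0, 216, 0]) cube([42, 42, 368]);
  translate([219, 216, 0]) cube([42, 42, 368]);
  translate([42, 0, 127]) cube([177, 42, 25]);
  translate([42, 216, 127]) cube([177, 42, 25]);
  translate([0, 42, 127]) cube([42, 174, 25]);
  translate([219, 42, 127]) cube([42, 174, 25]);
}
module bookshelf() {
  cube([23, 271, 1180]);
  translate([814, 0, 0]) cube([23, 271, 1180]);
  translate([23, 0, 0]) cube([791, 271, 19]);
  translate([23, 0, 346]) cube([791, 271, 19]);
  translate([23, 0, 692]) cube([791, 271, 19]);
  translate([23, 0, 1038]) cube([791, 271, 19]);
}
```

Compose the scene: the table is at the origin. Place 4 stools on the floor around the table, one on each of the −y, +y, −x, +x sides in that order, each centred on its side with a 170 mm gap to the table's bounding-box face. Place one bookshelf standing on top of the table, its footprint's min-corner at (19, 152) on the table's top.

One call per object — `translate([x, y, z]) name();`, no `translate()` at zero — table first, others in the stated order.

table();
translate([330, -428, 0]) stool();
translate([330, 926, 0]) stool();
translate([-431, 249, 0]) stool();
translate([1091, 249, 0]) stool();
translate([19, 152, 780]) bookshelf();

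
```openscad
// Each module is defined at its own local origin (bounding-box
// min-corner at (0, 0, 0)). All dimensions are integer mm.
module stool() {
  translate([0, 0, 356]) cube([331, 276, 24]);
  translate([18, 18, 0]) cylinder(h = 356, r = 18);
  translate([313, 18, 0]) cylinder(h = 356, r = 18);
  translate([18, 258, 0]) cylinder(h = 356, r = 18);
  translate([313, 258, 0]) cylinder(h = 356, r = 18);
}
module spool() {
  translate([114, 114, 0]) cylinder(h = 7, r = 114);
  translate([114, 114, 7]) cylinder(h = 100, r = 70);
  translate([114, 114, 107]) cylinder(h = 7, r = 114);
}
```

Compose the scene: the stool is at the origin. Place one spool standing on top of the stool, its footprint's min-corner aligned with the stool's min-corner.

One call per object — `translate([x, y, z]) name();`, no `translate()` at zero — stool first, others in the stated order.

stool();
translate([0, 0, 380]) spool();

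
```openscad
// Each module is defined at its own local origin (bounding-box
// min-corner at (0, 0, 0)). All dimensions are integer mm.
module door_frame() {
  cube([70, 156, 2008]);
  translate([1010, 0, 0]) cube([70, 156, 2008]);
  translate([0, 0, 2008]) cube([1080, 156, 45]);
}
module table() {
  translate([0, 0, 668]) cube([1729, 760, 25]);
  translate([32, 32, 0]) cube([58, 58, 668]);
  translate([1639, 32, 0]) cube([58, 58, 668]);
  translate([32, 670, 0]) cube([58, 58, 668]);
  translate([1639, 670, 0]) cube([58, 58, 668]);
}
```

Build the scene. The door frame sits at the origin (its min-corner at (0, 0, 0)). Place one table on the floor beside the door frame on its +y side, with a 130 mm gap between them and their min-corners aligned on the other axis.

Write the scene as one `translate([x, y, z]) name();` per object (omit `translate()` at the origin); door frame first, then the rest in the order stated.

door_frame();
translate([0, 286, 0]) table();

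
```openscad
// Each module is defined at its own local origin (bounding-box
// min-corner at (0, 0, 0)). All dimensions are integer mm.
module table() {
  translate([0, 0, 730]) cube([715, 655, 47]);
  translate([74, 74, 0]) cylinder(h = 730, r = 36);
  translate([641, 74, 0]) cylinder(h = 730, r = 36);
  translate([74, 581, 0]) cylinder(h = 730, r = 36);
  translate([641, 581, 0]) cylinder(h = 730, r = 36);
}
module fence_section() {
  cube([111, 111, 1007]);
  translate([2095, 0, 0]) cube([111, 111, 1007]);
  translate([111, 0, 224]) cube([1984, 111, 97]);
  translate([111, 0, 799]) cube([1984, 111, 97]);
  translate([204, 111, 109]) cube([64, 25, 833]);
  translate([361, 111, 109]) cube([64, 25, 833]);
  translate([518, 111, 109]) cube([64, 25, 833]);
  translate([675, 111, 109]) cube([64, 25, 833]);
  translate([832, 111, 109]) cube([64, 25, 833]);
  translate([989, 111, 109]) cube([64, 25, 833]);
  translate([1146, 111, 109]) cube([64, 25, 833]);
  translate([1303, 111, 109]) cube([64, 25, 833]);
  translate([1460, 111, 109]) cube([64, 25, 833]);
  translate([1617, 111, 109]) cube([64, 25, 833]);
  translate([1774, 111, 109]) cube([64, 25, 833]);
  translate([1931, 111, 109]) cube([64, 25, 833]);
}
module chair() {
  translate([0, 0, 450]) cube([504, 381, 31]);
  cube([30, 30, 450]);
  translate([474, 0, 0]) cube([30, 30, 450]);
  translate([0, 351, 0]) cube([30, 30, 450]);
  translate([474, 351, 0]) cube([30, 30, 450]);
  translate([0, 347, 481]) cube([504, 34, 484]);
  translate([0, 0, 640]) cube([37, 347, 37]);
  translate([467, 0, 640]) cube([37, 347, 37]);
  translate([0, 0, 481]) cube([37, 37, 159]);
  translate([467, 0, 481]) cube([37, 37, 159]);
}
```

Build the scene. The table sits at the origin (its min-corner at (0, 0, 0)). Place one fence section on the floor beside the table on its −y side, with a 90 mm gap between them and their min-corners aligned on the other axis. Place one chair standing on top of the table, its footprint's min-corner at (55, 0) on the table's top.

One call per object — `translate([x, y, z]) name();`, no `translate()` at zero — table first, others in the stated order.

table();
translate([0, -226, 0]) fence_section();
translate([55, 0, 777]) chair();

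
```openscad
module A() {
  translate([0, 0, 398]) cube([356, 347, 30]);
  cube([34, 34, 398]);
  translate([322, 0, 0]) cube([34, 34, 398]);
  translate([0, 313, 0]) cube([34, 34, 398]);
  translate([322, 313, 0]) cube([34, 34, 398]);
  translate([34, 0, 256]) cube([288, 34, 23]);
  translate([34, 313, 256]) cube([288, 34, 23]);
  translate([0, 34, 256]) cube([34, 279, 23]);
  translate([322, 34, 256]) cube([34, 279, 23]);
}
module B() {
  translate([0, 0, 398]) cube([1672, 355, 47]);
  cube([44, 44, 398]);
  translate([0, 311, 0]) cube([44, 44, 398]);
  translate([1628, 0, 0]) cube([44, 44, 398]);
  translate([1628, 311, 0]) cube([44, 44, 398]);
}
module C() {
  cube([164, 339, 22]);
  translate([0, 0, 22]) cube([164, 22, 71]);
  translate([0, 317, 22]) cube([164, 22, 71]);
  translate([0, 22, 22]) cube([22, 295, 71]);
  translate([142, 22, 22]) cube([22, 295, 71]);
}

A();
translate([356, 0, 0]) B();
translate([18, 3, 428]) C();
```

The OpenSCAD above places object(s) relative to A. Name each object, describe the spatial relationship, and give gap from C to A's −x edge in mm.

The open box's min-x is at 18; the stool's min-x is 0; gap = 18 mm.

A is a stool. B is a bench. C is an open box. The bench is against the stool's +x side, with their −y faces flush. The open box is on top of the stool. The gap from the open box to the stool's −x edge is 18 mm.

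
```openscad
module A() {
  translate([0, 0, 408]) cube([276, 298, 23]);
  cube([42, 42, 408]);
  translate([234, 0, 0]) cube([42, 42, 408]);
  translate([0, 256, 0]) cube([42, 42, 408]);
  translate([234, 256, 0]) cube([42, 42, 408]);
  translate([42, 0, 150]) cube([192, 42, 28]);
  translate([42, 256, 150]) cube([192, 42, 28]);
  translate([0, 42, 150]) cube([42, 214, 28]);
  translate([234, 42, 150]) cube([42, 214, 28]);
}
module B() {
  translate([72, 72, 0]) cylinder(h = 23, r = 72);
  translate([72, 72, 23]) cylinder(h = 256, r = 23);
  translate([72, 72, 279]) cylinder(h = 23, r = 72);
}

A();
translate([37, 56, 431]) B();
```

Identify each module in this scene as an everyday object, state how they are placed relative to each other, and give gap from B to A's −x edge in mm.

A is a stool. B is a spool. The spool is on top of the stool. The gap from the spool to the stool's −x edge is 37 mm.

The spool's min-x is at 37; the stool's min-x is 0; gap = 37 mm.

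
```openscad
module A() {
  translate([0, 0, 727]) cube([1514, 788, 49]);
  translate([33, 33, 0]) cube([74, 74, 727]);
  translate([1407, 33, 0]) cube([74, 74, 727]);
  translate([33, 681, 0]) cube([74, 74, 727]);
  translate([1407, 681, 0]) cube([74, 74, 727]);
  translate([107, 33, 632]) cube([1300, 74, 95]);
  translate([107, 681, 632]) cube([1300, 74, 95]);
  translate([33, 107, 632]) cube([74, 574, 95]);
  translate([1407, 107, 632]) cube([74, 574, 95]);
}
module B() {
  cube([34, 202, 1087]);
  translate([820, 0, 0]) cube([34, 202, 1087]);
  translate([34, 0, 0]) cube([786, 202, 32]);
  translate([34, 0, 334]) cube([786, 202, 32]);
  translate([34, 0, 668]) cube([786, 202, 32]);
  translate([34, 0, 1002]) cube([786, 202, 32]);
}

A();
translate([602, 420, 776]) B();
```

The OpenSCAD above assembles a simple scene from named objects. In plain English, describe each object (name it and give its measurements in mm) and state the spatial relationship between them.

A is a table with a 1514×788 mm rectangular top, 49 mm thick, top surface at z = 776 mm, supported by four 74×74 mm square legs, each inset 33 mm from the nearest pair of top edges, running from the floor. Four apron rails, 74 mm thick and 95 mm tall, run between adjacent legs with their top edges flush with the underside of the top and their outer faces flush with the legs' outer faces.

B is a bookshelf 854 mm wide overall, 202 mm deep and 1087 mm tall. The two sides are 34 mm thick vertical panels. 4 horizontal shelves of 32 mm thickness span between the inner faces of the sides; the lowest shelf sits on the floor and shelves are stacked with a clear vertical gap of 302 mm between each pair.

The bookshelf is on top of the table.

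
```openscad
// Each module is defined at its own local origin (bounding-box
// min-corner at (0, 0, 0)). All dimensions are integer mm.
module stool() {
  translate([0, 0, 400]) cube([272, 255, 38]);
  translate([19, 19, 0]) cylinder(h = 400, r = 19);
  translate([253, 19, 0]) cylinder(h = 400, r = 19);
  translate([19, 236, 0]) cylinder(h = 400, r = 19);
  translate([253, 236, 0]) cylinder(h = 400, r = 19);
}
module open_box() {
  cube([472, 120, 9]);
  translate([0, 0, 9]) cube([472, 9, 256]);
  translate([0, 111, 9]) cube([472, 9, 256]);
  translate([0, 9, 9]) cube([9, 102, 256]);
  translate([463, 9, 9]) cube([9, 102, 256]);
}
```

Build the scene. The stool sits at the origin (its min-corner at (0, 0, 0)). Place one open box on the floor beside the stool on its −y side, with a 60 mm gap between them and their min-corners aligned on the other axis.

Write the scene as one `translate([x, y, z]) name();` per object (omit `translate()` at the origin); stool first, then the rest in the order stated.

stool();
translate([0, -180, 0]) open_box();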